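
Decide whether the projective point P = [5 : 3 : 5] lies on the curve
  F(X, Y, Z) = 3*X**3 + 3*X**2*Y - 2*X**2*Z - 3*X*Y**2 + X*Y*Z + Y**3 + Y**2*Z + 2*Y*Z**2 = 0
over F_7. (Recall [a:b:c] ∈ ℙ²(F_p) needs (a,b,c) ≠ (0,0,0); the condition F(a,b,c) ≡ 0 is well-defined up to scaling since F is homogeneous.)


F(5,3,5) ≡ 1 (mod 7); P is NOT on the curve.

Evaluate F(5, 3, 5) term-by-term (mod 7).
  3*X**3 ↦ 3·125·1·1 = 375
  3*X**2*Y ↦ 3·25·3·1 = 225
  -2*X**2*Z ↦ -2·25·1·5 = -250
  -3*X*Y**2 ↦ -3·5·9·1 = -135
  X*Y*Z ↦ 1·5·3·5 = 75
  Y**3 ↦ 1·1·27·1 = 27
  Y**2*Z ↦ 1·1·9·5 = 45
  2*Y*Z**2 ↦ 2·1·3·25 = 150
Sum: F(5, 3, 5) = (375) + (225) + (-250) + (-135) + (75) + (27) + (45) + (150) = 512.
Reducing mod 7: 512 ≡ 1 (mod 7).
Since F(a, b, c) ≡ 1 ≠ 0 (mod 7), P does NOT lie on the curve.


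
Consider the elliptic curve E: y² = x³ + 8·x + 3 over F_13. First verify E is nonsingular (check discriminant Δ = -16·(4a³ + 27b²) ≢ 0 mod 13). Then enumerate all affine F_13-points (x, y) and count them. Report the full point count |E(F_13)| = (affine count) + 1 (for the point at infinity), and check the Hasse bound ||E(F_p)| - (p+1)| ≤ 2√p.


Affine points = {(0, 4), (0, 9), (1, 5), (1, 8), (2, 1), (2, 12), (5, 5), (5, 8), (7, 5), (7, 8), (10, 2), (10, 11)}; affine count = 12; |E(F_13)| = 13.

Discriminant check: Δ ∝ 4a³ + 27b² = 4·8³ + 27·3² = 4·512 + 27·9 ≡ 3 (mod 13). Nonzero ⇒ E is nonsingular.
For each x ∈ F_13, compute rhs = x³ + 8·x + 3 mod 13, then count y ∈ F_13 with y² ≡ rhs.
  x = 0: rhs = 3, matching y values: 4, 9 (2 points).
  x = 1: rhs = 12, matching y values: 5, 8 (2 points).
  x = 2: rhs = 1, matching y values: 1, 12 (2 points).
  x = 3: rhs = 2, matching y values: none (0 points).
  x = 4: rhs = 8, matching y values: none (0 points).
  x = 5: rhs = 12, matching y values: 5, 8 (2 points).
  x = 6: rhs = 7, matching y values: none (0 points).
  x = 7: rhs = 12, matching y values: 5, 8 (2 points).
  x = 8: rhs = 7, matching y values: none (0 points).
  x = 9: rhs = 11, matching y values: none (0 points).
  x = 10: rhs = 4, matching y values: 2, 11 (2 points).
  x = 11: rhs = 5, matching y values: none (0 points).
  x = 12: rhs = 7, matching y values: none (0 points).
Total affine count: 12.
Full point count |E(F_13)| = 12 + 1 = 13.
Hasse bound: |13 − (13+1)| = |-1| = 1 ≤ 2√13 ≈ 7.2111 ✓.


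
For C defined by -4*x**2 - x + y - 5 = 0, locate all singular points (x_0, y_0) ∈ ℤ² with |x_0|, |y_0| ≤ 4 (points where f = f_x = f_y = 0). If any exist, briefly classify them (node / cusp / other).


No singular points in the scanned grid; C is smooth there.

Compute partial derivatives:
  f_x = -8*x - 1.
  f_y = 1.
f_y = 1 is a nonzero constant, so f_y never vanishes: no point (x, y) can satisfy f = f_x = f_y = 0. In particular no (x, y) ∈ {−4, ..., 4}² is singular; the curve is smooth.


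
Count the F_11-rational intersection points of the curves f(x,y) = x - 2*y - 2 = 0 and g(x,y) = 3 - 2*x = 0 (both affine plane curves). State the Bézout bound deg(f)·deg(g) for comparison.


Common zeros: {(7, 8)}; count = 1; Bézout bound = 1.

deg(f) = 1, deg(g) = 1, so Bézout bound = 1.
Scan x ∈ F_11. For each x, list the y ∈ F_11 with f(x, y) ≡ 0 and those with g(x, y) ≡ 0 (mod 11); the common zeros in that column are the intersection.
  x = 0: f ≡ 0 at y ∈ {10}; g ≡ 0 at y ∈ ∅; common: ∅.
  x = 1: f ≡ 0 at y ∈ {5}; g ≡ 0 at y ∈ ∅; common: ∅.
  x = 2: f ≡ 0 at y ∈ {0}; g ≡ 0 at y ∈ ∅; common: ∅.
  x = 3: f ≡ 0 at y ∈ {6}; g ≡ 0 at y ∈ ∅; common: ∅.
  x = 4: f ≡ 0 at y ∈ {1}; g ≡ 0 at y ∈ ∅; common: ∅.
  x = 5: f ≡ 0 at y ∈ {7}; g ≡ 0 at y ∈ ∅; common: ∅.
  x = 6: f ≡ 0 at y ∈ {2}; g ≡ 0 at y ∈ ∅; common: ∅.
  x = 7: f ≡ 0 at y ∈ {8}; g ≡ 0 at y ∈ {0, 1, 2, 3, 4, 5, 6, 7, 8, 9, 10}; common: {8}.
  x = 8: f ≡ 0 at y ∈ {3}; g ≡ 0 at y ∈ ∅; common: ∅.
  x = 9: f ≡ 0 at y ∈ {9}; g ≡ 0 at y ∈ ∅; common: ∅.
  x = 10: f ≡ 0 at y ∈ {4}; g ≡ 0 at y ∈ ∅; common: ∅.
Collecting: common zeros = {(7, 8)}, so the count is 1.
Comparison with the Bézout bound: 1 ≤ 1 = deg(f)·deg(g), as expected for curves with no common component (the bound is attained).


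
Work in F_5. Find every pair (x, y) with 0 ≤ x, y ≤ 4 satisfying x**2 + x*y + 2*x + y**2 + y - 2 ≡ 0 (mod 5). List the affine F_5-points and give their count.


Affine F_5-points: {(0, 1), (0, 3), (1, 4), (2, 1), (3, 2), (3, 4)}; count = 6.

For each of the 25 pairs (x, y) ∈ F_5², evaluate f(x, y) mod 5. Record the zeros.
  x = 0: [0↦3, 1↦0, 2↦4, 3↦0, 4↦3]  zeros at y ∈ {1, 3}
  x = 1: [0↦1, 1↦4, 2↦4, 3↦1, 4↦0]  zeros at y ∈ {4}
  x = 2: [0↦1, 1↦0, 2↦1, 3↦4, 4↦4]  zeros at y ∈ {1}
  x = 3: [0↦3, 1↦3, 2↦0, 3↦4, 4↦0]  zeros at y ∈ {2, 4}
  x = 4: [0↦2, 1↦3, 2↦1, 3↦1, 4↦3]  zeros at y ∈ ∅
Collecting zeros: affine points = {(0, 1), (0, 3), (1, 4), (2, 1), (3, 2), (3, 4)}.
Total count |C(F_5)_aff| = 6.


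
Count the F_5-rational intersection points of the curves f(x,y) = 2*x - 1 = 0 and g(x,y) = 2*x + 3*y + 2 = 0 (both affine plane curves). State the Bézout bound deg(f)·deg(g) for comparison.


Common zeros: {(3, 4)}; count = 1; Bézout bound = 1.

deg(f) = 1, deg(g) = 1, so Bézout bound = 1.
Scan x ∈ F_5. For each x, list the y ∈ F_5 with f(x, y) ≡ 0 and those with g(x, y) ≡ 0 (mod 5); the common zeros in that column are the intersection.
  x = 0: f ≡ 0 at y ∈ ∅; g ≡ 0 at y ∈ {1}; common: ∅.
  x = 1: f ≡ 0 at y ∈ ∅; g ≡ 0 at y ∈ {2}; common: ∅.
  x = 2: f ≡ 0 at y ∈ ∅; g ≡ 0 at y ∈ {3}; common: ∅.
  x = 3: f ≡ 0 at y ∈ {0, 1, 2, 3, 4}; g ≡ 0 at y ∈ {4}; common: {4}.
  x = 4: f ≡ 0 at y ∈ ∅; g ≡ 0 at y ∈ {0}; common: ∅.
Collecting: common zeros = {(3, 4)}, so the count is 1.
Comparison with the Bézout bound: 1 ≤ 1 = deg(f)·deg(g), as expected for curves with no common component (the bound is attained).


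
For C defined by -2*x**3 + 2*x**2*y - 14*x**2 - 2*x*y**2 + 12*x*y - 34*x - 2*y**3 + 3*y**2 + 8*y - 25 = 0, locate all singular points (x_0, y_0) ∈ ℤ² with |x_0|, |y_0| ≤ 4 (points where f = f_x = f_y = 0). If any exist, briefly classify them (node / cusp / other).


Singular points: {(-2, 1)}; classification: cusp.

Compute partial derivatives:
  f_x = -6*x**2 + 4*x*y - 28*x - 2*y**2 + 12*y - 34.
  f_y = 2*x**2 - 4*x*y + 12*x - 6*y**2 + 6*y + 8.
Scan x_0 ∈ {−4, ..., 4}. For each x_0, f_y(x_0, y) is a polynomial in y; find its integer roots y ∈ {−4, ..., 4}, then test f_x and f at those candidates.
  x = -4: f_y(-4, y) = -6*y**2 + 22*y - 8; no integer root y with |y| ≤ 4.
  x = -3: f_y(-3, y) = -6*y**2 + 18*y - 10; no integer root y with |y| ≤ 4.
  x = -2: f_y(-2, y) = -6*y**2 + 14*y - 8; vanishes at y ∈ {1}. (-2, 1): f_x = 0, f = 0 — SINGULAR.
  x = -1: f_y(-1, y) = -6*y**2 + 10*y - 2; no integer root y with |y| ≤ 4.
  x = 0: f_y(0, y) = -6*y**2 + 6*y + 8; no integer root y with |y| ≤ 4.
  x = 1: f_y(1, y) = -6*y**2 + 2*y + 22; no integer root y with |y| ≤ 4.
  x = 2: f_y(2, y) = -6*y**2 - 2*y + 40; no integer root y with |y| ≤ 4.
  x = 3: f_y(3, y) = -6*y**2 - 6*y + 62; no integer root y with |y| ≤ 4.
  x = 4: f_y(4, y) = -6*y**2 - 10*y + 88; no integer root y with |y| ≤ 4.
Only singular point on the grid: (-2, 1).
Classify: substitute x = -2 + u, y = 1 + v and expand: f = -2*u**3 + 2*u**2*v - 2*u*v**2 - 2*v**3 + v**2.
No constant or linear terms (consistent with a singular point). Quadratic part: v**2. Cubic part: -2*u**3 + 2*u**2*v - 2*u*v**2 - 2*v**3.
The quadratic part v**2 is a perfect square, so there is a single (double) tangent line v = 0, i.e. y = 1. Restricting the cubic part to that line (v = 0) leaves -2*u**3 ≠ 0, so f is not divisible by v and the branch is v² ≈ 2*u**3 to lowest order — this is a cusp.
Classification: cusp.


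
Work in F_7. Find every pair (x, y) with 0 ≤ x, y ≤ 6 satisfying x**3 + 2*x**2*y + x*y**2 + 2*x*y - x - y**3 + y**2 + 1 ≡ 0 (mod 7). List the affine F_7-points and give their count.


Affine F_7-points: {(1, 6), (2, 0), (2, 1), (2, 2), (4, 1), (6, 1), (6, 2), (6, 4)}; count = 8.

For each of the 49 pairs (x, y) ∈ F_7², evaluate f(x, y) mod 7. Record the zeros.
  x = 0: [0↦1, 1↦1, 2↦4, 3↦4, 4↦2, 5↦6, 6↦3]  zeros at y ∈ ∅
  x = 1: [0↦1, 1↦6, 2↦2, 3↦4, 4↦6, 5↦2, 6↦0]  zeros at y ∈ {6}
  x = 2: [0↦0, 1↦0, 2↦0, 3↦1, 4↦4, 5↦3, 6↦6]  zeros at y ∈ {0, 1, 2}
  x = 3: [0↦4, 1↦3, 2↦4, 3↦1, 4↦2, 5↦1, 6↦6]  zeros at y ∈ ∅
  x = 4: [0↦5, 1↦0, 2↦6, 3↦3, 4↦6, 5↦2, 6↦6]  zeros at y ∈ {1}
  x = 5: [0↦2, 1↦4, 2↦5, 3↦6, 4↦1, 5↦5, 6↦5]  zeros at y ∈ ∅
  x = 6: [0↦1, 1↦0, 2↦0, 3↦2, 4↦0, 5↦2, 6↦2]  zeros at y ∈ {1, 2, 4}
Collecting zeros: affine points = {(1, 6), (2, 0), (2, 1), (2, 2), (4, 1), (6, 1), (6, 2), (6, 4)}.
Total count |C(F_7)_aff| = 8.


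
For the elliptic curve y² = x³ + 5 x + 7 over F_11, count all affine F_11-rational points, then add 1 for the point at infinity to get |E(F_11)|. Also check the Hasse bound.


Affine points = {(2, 5), (2, 6), (3, 4), (3, 7), (4, 5), (4, 6), (5, 5), (5, 6), (6, 0), (7, 0), (8, 3), (8, 8), (9, 0), (10, 1), (10, 10)}; affine count = 15; |E(F_11)| = 16.

Discriminant check: Δ ∝ 4a³ + 27b² = 4·5³ + 27·7² = 4·125 + 27·49 ≡ 8 (mod 11). Nonzero ⇒ E is nonsingular.
For each x ∈ F_11, compute rhs = x³ + 5·x + 7 mod 11, then count y ∈ F_11 with y² ≡ rhs.
  x = 0: rhs = 7, matching y values: none (0 points).
  x = 1: rhs = 2, matching y values: none (0 points).
  x = 2: rhs = 3, matching y values: 5, 6 (2 points).
  x = 3: rhs = 5, matching y values: 4, 7 (2 points).
  x = 4: rhs = 3, matching y values: 5, 6 (2 points).
  x = 5: rhs = 3, matching y values: 5, 6 (2 points).
  x = 6: rhs = 0, matching y values: 0 (1 points).
  x = 7: rhs = 0, matching y values: 0 (1 points).
  x = 8: rhs = 9, matching y values: 3, 8 (2 points).
  x = 9: rhs = 0, matching y values: 0 (1 points).
  x = 10: rhs = 1, matching y values: 1, 10 (2 points).
Total affine count: 15.
Full point count |E(F_11)| = 15 + 1 = 16.
Hasse bound: |16 − (11+1)| = |4| = 4 ≤ 2√11 ≈ 6.6332 ✓.


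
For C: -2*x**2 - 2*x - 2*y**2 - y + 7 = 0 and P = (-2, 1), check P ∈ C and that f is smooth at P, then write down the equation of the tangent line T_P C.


Tangent line at P: 6*x - 5*y + 17 = 0.

Step 1: f(-2, 1) = 0, so P lies on C.
Step 2: partial derivatives
  f_x(x, y) = -4*x - 2, f_y(x, y) = -4*y - 1.
  f_x(P) = 6, f_y(P) = -5 (gradient nonzero, so P is smooth).
Step 3: tangent line at P: 6·(x − -2) + -5·(y − 1) = 0.
Expanding: 6*x - 5*y + 17 = 0.


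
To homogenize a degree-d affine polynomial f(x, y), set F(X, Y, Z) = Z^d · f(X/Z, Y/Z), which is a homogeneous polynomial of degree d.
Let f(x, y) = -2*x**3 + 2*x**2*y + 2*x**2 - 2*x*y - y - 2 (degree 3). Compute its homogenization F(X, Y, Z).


F(X, Y, Z) = -2*X**3 + 2*X**2*Y + 2*X**2*Z - 2*X*Y*Z - Y*Z**2 - 2*Z**3

deg(f) = 3.
Substitute x = X/Z, y = Y/Z into f, then multiply by Z^3.
  monomial -2·x^3·y^0 ↦ -2·X^3·Y^0·Z^0.
  monomial 2·x^2·y^1 ↦ 2·X^2·Y^1·Z^0.
  monomial 2·x^2·y^0 ↦ 2·X^2·Y^0·Z^1.
  monomial -2·x^1·y^1 ↦ -2·X^1·Y^1·Z^1.
  monomial -1·x^0·y^1 ↦ -1·X^0·Y^1·Z^2.
  monomial -2·x^0·y^0 ↦ -2·X^0·Y^0·Z^3.
Collecting: F(X, Y, Z) = -2*X**3 + 2*X**2*Y + 2*X**2*Z - 2*X*Y*Z - Y*Z**2 - 2*Z**3.


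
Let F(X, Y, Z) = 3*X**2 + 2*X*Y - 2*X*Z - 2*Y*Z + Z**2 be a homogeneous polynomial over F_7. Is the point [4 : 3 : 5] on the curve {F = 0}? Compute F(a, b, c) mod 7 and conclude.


F(4,3,5) ≡ 6 (mod 7); P is NOT on the curve.

Evaluate F(4, 3, 5) term-by-term (mod 7).
  3*X**2 ↦ 3·16·1·1 = 48
  2*X*Y ↦ 2·4·3·1 = 24
  -2*X*Z ↦ -2·4·1·5 = -40
  -2*Y*Z ↦ -2·1·3·5 = -30
  Z**2 ↦ 1·1·1·25 = 25
Sum: F(4, 3, 5) = (48) + (24) + (-40) + (-30) + (25) = 27.
Reducing mod 7: 27 ≡ 6 (mod 7).
Since F(a, b, c) ≡ 6 ≠ 0 (mod 7), P does NOT lie on the curve.


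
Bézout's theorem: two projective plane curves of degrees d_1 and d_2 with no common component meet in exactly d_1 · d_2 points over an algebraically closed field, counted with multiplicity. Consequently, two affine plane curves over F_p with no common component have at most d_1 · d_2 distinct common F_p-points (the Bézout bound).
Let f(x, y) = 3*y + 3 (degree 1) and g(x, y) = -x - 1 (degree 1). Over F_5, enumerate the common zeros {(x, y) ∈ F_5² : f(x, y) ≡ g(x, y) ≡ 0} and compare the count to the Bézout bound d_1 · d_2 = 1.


Common zeros: {(4, 4)}; count = 1; Bézout bound = 1.

deg(f) = 1, deg(g) = 1, so Bézout bound = 1.
Scan x ∈ F_5. For each x, list the y ∈ F_5 with f(x, y) ≡ 0 and those with g(x, y) ≡ 0 (mod 5); the common zeros in that column are the intersection.
  x = 0: f ≡ 0 at y ∈ {4}; g ≡ 0 at y ∈ ∅; common: ∅.
  x = 1: f ≡ 0 at y ∈ {4}; g ≡ 0 at y ∈ ∅; common: ∅.
  x = 2: f ≡ 0 at y ∈ {4}; g ≡ 0 at y ∈ ∅; common: ∅.
  x = 3: f ≡ 0 at y ∈ {4}; g ≡ 0 at y ∈ ∅; common: ∅.
  x = 4: f ≡ 0 at y ∈ {4}; g ≡ 0 at y ∈ {0, 1, 2, 3, 4}; common: {4}.
Collecting: common zeros = {(4, 4)}, so the count is 1.
Comparison with the Bézout bound: 1 ≤ 1 = deg(f)·deg(g), as expected for curves with no common component (the bound is attained).


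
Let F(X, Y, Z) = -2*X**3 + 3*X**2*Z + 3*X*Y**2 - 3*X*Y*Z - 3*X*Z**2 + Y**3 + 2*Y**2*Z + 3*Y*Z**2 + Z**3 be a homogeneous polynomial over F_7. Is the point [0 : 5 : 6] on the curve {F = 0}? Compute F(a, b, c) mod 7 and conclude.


F(0,5,6) ≡ 5 (mod 7); P is NOT on the curve.

Evaluate F(0, 5, 6) term-by-term (mod 7).
  -2*X**3 ↦ -2·0·1·1 = 0
  3*X**2*Z ↦ 3·0·1·6 = 0
  3*X*Y**2 ↦ 3·0·25·1 = 0
  -3*X*Y*Z ↦ -3·0·5·6 = 0
  -3*X*Z**2 ↦ -3·0·1·36 = 0
  Y**3 ↦ 1·1·125·1 = 125
  2*Y**2*Z ↦ 2·1·25·6 = 300
  3*Y*Z**2 ↦ 3·1·5·36 = 540
  Z**3 ↦ 1·1·1·216 = 216
Sum: F(0, 5, 6) = (0) + (0) + (0) + (0) + (0) + (125) + (300) + (540) + (216) = 1181.
Reducing mod 7: 1181 ≡ 5 (mod 7).
Since F(a, b, c) ≡ 5 ≠ 0 (mod 7), P does NOT lie on the curve.


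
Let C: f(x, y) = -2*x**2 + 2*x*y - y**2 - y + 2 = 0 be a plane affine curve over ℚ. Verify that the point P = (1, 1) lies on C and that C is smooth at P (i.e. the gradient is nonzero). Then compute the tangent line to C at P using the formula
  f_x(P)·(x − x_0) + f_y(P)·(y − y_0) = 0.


Tangent line at P: -2*x - y + 3 = 0.

Step 1: f(1, 1) = 0, so P lies on C.
Step 2: partial derivatives
  f_x(x, y) = -4*x + 2*y, f_y(x, y) = 2*x - 2*y - 1.
  f_x(P) = -2, f_y(P) = -1 (gradient nonzero, so P is smooth).
Step 3: tangent line at P: -2·(x − 1) + -1·(y − 1) = 0.
Expanding: -2*x - y + 3 = 0.


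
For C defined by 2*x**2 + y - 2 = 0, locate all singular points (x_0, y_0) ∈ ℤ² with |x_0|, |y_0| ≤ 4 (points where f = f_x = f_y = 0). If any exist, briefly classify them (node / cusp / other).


No singular points in the scanned grid; C is smooth there.

Compute partial derivatives:
  f_x = 4*x.
  f_y = 1.
f_y = 1 is a nonzero constant, so f_y never vanishes: no point (x, y) can satisfy f = f_x = f_y = 0. In particular no (x, y) ∈ {−4, ..., 4}² is singular; the curve is smooth.


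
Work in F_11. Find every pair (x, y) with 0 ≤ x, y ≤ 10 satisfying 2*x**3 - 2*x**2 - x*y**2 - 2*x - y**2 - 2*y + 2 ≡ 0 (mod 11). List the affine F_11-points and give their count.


Affine F_11-points: {(0, 4), (0, 5), (1, 0), (1, 10), (4, 2), (5, 3), (5, 4), (6, 1), (6, 5), (7, 4), (10, 0)}; count = 11.

For each of the 121 pairs (x, y) ∈ F_11², evaluate f(x, y) mod 11. Record the zeros.
  x = 0: [0↦2, 1↦10, 2↦5, 3↦9, 4↦0, 5↦0, 6↦9, 7↦5, 8↦10, 9↦2, 10↦3]  zeros at y ∈ {4, 5}
  x = 1: [0↦0, 1↦7, 2↦10, 3↦9, 4↦4, 5↦6, 6↦4, 7↦9, 8↦10, 9↦7, 10↦0]  zeros at y ∈ {0, 10}
  x = 2: [0↦6, 1↦1, 2↦1, 3↦6, 4↦5, 5↦9, 6↦7, 7↦10, 8↦7, 9↦9, 10↦5]  zeros at y ∈ ∅
  x = 3: [0↦10, 1↦4, 2↦1, 3↦1, 4↦4, 5↦10, 6↦8, 7↦9, 8↦2, 9↦9, 10↦8]  zeros at y ∈ ∅
  x = 4: [0↦2, 1↦6, 2↦0, 3↦6, 4↦2, 5↦10, 6↦8, 7↦7, 8↦7, 9↦8, 10↦10]  zeros at y ∈ {2}
  x = 5: [0↦5, 1↦8, 2↦10, 3↦0, 4↦0, 5↦10, 6↦8, 7↦5, 8↦1, 9↦7, 10↦1]  zeros at y ∈ {3, 4}
  x = 6: [0↦9, 1↦0, 2↦10, 3↦6, 4↦10, 5↦0, 6↦9, 7↦4, 8↦7, 9↦7, 10↦4]  zeros at y ∈ {1, 5}
  x = 7: [0↦4, 1↦5, 2↦1, 3↦3, 4↦0, 5↦3, 6↦1, 7↦5, 8↦4, 9↦9, 10↦9]  zeros at y ∈ {4}
  x = 8: [0↦2, 1↦2, 2↦6, 3↦3, 4↦4, 5↦9, 6↦7, 7↦9, 8↦4, 9↦3, 10↦6]  zeros at y ∈ ∅
  x = 9: [0↦4, 1↦3, 2↦4, 3↦7, 4↦1, 5↦8, 6↦6, 7↦6, 8↦8, 9↦1, 10↦7]  zeros at y ∈ ∅
  x = 10: [0↦0, 1↦9, 2↦7, 3↦5, 4↦3, 5↦1, 6↦10, 7↦8, 8↦6, 9↦4, 10↦2]  zeros at y ∈ {0}
Collecting zeros: affine points = {(0, 4), (0, 5), (1, 0), (1, 10), (4, 2), (5, 3), (5, 4), (6, 1), (6, 5), (7, 4), (10, 0)}.
Total count |C(F_11)_aff| = 11.


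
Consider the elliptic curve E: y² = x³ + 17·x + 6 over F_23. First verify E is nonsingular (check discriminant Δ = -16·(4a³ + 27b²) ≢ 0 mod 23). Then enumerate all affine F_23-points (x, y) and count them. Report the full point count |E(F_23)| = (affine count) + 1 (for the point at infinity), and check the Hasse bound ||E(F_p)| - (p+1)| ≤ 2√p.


Affine points = {(0, 11), (0, 12), (1, 1), (1, 22), (2, 5), (2, 18), (4, 0), (5, 3), (5, 20), (6, 5), (6, 18), (7, 10), (7, 13), (10, 7), (10, 16), (11, 11), (11, 12), (12, 11), (12, 12), (13, 3), (13, 20), (15, 5), (15, 18), (16, 2), (16, 21), (18, 7), (18, 16), (19, 9), (19, 14)}; affine count = 29; |E(F_23)| = 30.

Discriminant check: Δ ∝ 4a³ + 27b² = 4·17³ + 27·6² = 4·4913 + 27·36 ≡ 16 (mod 23). Nonzero ⇒ E is nonsingular.
For each x ∈ F_23, compute rhs = x³ + 17·x + 6 mod 23, then count y ∈ F_23 with y² ≡ rhs.
  x = 0: rhs = 6, matching y values: 11, 12 (2 points).
  x = 1: rhs = 1, matching y values: 1, 22 (2 points).
  x = 2: rhs = 2, matching y values: 5, 18 (2 points).
  x = 3: rhs = 15, matching y values: none (0 points).
  x = 4: rhs = 0, matching y values: 0 (1 points).
  x = 5: rhs = 9, matching y values: 3, 20 (2 points).
  x = 6: rhs = 2, matching y values: 5, 18 (2 points).
  x = 7: rhs = 8, matching y values: 10, 13 (2 points).
  x = 8: rhs = 10, matching y values: none (0 points).
  x = 9: rhs = 14, matching y values: none (0 points).
  x = 10: rhs = 3, matching y values: 7, 16 (2 points).
  x = 11: rhs = 6, matching y values: 11, 12 (2 points).
  x = 12: rhs = 6, matching y values: 11, 12 (2 points).
  x = 13: rhs = 9, matching y values: 3, 20 (2 points).
  x = 14: rhs = 21, matching y values: none (0 points).
  x = 15: rhs = 2, matching y values: 5, 18 (2 points).
  x = 16: rhs = 4, matching y values: 2, 21 (2 points).
  x = 17: rhs = 10, matching y values: none (0 points).
  x = 18: rhs = 3, matching y values: 7, 16 (2 points).
  x = 19: rhs = 12, matching y values: 9, 14 (2 points).
  x = 20: rhs = 20, matching y values: none (0 points).
  x = 21: rhs = 10, matching y values: none (0 points).
  x = 22: rhs = 11, matching y values: none (0 points).
Total affine count: 29.
Full point count |E(F_23)| = 29 + 1 = 30.
Hasse bound: |30 − (23+1)| = |6| = 6 ≤ 2√23 ≈ 9.5917 ✓.


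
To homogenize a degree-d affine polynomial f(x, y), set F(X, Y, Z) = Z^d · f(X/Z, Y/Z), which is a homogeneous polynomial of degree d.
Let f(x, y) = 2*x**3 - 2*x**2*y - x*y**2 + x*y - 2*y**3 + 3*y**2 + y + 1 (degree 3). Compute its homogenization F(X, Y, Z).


F(X, Y, Z) = 2*X**3 - 2*X**2*Y - X*Y**2 + X*Y*Z - 2*Y**3 + 3*Y**2*Z + Y*Z**2 + Z**3

deg(f) = 3.
Substitute x = X/Z, y = Y/Z into f, then multiply by Z^3.
  monomial 2·x^3·y^0 ↦ 2·X^3·Y^0·Z^0.
  monomial -2·x^2·y^1 ↦ -2·X^2·Y^1·Z^0.
  monomial -1·x^1·y^2 ↦ -1·X^1·Y^2·Z^0.
  monomial 1·x^1·y^1 ↦ 1·X^1·Y^1·Z^1.
  monomial -2·x^0·y^3 ↦ -2·X^0·Y^3·Z^0.
  monomial 3·x^0·y^2 ↦ 3·X^0·Y^2·Z^1.
  monomial 1·x^0·y^1 ↦ 1·X^0·Y^1·Z^2.
  monomial 1·x^0·y^0 ↦ 1·X^0·Y^0·Z^3.
Collecting: F(X, Y, Z) = 2*X**3 - 2*X**2*Y - X*Y**2 + X*Y*Z - 2*Y**3 + 3*Y**2*Z + Y*Z**2 + Z**3.


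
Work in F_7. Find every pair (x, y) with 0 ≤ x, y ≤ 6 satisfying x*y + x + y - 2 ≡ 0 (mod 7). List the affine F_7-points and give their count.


Affine F_7-points: {(0, 2), (1, 4), (2, 0), (3, 5), (4, 1), (5, 3)}; count = 6.

For each of the 49 pairs (x, y) ∈ F_7², evaluate f(x, y) mod 7. Record the zeros.
  x = 0: [0↦5, 1↦6, 2↦0, 3↦1, 4↦2, 5↦3, 6↦4]  zeros at y ∈ {2}
  x = 1: [0↦6, 1↦1, 2↦3, 3↦5, 4↦0, 5↦2, 6↦4]  zeros at y ∈ {4}
  x = 2: [0↦0, 1↦3, 2↦6, 3↦2, 4↦5, 5↦1, 6↦4]  zeros at y ∈ {0}
  x = 3: [0↦1, 1↦5, 2↦2, 3↦6, 4↦3, 5↦0, 6↦4]  zeros at y ∈ {5}
  x = 4: [0↦2, 1↦0, 2↦5, 3↦3, 4↦1, 5↦6, 6↦4]  zeros at y ∈ {1}
  x = 5: [0↦3, 1↦2, 2↦1, 3↦0, 4↦6, 5↦5, 6↦4]  zeros at y ∈ {3}
  x = 6: [0↦4, 1↦4, 2↦4, 3↦4, 4↦4, 5↦4, 6↦4]  zeros at y ∈ ∅
Collecting zeros: affine points = {(0, 2), (1, 4), (2, 0), (3, 5), (4, 1), (5, 3)}.
Total count |C(F_7)_aff| = 6.


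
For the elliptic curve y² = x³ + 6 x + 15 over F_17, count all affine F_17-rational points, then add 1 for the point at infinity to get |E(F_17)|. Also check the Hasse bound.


Affine points = {(0, 7), (0, 10), (2, 1), (2, 16), (3, 3), (3, 14), (4, 1), (4, 16), (5, 0), (7, 3), (7, 14), (9, 4), (9, 13), (10, 2), (10, 15), (11, 1), (11, 16), (12, 8), (12, 9), (14, 2), (14, 15), (16, 5), (16, 12)}; affine count = 23; |E(F_17)| = 24.

Discriminant check: Δ ∝ 4a³ + 27b² = 4·6³ + 27·15² = 4·216 + 27·225 ≡ 3 (mod 17). Nonzero ⇒ E is nonsingular.
For each x ∈ F_17, compute rhs = x³ + 6·x + 15 mod 17, then count y ∈ F_17 with y² ≡ rhs.
  x = 0: rhs = 15, matching y values: 7, 10 (2 points).
  x = 1: rhs = 5, matching y values: none (0 points).
  x = 2: rhs = 1, matching y values: 1, 16 (2 points).
  x = 3: rhs = 9, matching y values: 3, 14 (2 points).
  x = 4: rhs = 1, matching y values: 1, 16 (2 points).
  x = 5: rhs = 0, matching y values: 0 (1 points).
  x = 6: rhs = 12, matching y values: none (0 points).
  x = 7: rhs = 9, matching y values: 3, 14 (2 points).
  x = 8: rhs = 14, matching y values: none (0 points).
  x = 9: rhs = 16, matching y values: 4, 13 (2 points).
  x = 10: rhs = 4, matching y values: 2, 15 (2 points).
  x = 11: rhs = 1, matching y values: 1, 16 (2 points).
  x = 12: rhs = 13, matching y values: 8, 9 (2 points).
  x = 13: rhs = 12, matching y values: none (0 points).
  x = 14: rhs = 4, matching y values: 2, 15 (2 points).
  x = 15: rhs = 12, matching y values: none (0 points).
  x = 16: rhs = 8, matching y values: 5, 12 (2 points).
Total affine count: 23.
Full point count |E(F_17)| = 23 + 1 = 24.
Hasse bound: |24 − (17+1)| = |6| = 6 ≤ 2√17 ≈ 8.2462 ✓.


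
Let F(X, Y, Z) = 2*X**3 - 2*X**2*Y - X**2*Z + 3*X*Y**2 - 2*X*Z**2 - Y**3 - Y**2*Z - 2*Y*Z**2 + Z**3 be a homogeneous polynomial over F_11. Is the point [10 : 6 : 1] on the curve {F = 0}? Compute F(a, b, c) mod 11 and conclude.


F(10,6,1) ≡ 1 (mod 11); P is NOT on the curve.

Evaluate F(10, 6, 1) term-by-term (mod 11).
  2*X**3 ↦ 2·1000·1·1 = 2000
  -2*X**2*Y ↦ -2·100·6·1 = -1200
  -X**2*Z ↦ -1·100·1·1 = -100
  3*X*Y**2 ↦ 3·10·36·1 = 1080
  -2*X*Z**2 ↦ -2·10·1·1 = -20
  -Y**3 ↦ -1·1·216·1 = -216
  -Y**2*Z ↦ -1·1·36·1 = -36
  -2*Y*Z**2 ↦ -2·1·6·1 = -12
  Z**3 ↦ 1·1·1·1 = 1
Sum: F(10, 6, 1) = (2000) + (-1200) + (-100) + (1080) + (-20) + (-216) + (-36) + (-12) + (1) = 1497.
Reducing mod 11: 1497 ≡ 1 (mod 11).
Since F(a, b, c) ≡ 1 ≠ 0 (mod 11), P does NOT lie on the curve.


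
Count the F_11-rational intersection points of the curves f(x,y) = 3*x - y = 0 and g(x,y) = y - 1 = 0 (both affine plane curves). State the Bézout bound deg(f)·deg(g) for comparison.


Common zeros: {(4, 1)}; count = 1; Bézout bound = 1.

deg(f) = 1, deg(g) = 1, so Bézout bound = 1.
Scan x ∈ F_11. For each x, list the y ∈ F_11 with f(x, y) ≡ 0 and those with g(x, y) ≡ 0 (mod 11); the common zeros in that column are the intersection.
  x = 0: f ≡ 0 at y ∈ {0}; g ≡ 0 at y ∈ {1}; common: ∅.
  x = 1: f ≡ 0 at y ∈ {3}; g ≡ 0 at y ∈ {1}; common: ∅.
  x = 2: f ≡ 0 at y ∈ {6}; g ≡ 0 at y ∈ {1}; common: ∅.
  x = 3: f ≡ 0 at y ∈ {9}; g ≡ 0 at y ∈ {1}; common: ∅.
  x = 4: f ≡ 0 at y ∈ {1}; g ≡ 0 at y ∈ {1}; common: {1}.
  x = 5: f ≡ 0 at y ∈ {4}; g ≡ 0 at y ∈ {1}; common: ∅.
  x = 6: f ≡ 0 at y ∈ {7}; g ≡ 0 at y ∈ {1}; common: ∅.
  x = 7: f ≡ 0 at y ∈ {10}; g ≡ 0 at y ∈ {1}; common: ∅.
  x = 8: f ≡ 0 at y ∈ {2}; g ≡ 0 at y ∈ {1}; common: ∅.
  x = 9: f ≡ 0 at y ∈ {5}; g ≡ 0 at y ∈ {1}; common: ∅.
  x = 10: f ≡ 0 at y ∈ {8}; g ≡ 0 at y ∈ {1}; common: ∅.
Collecting: common zeros = {(4, 1)}, so the count is 1.
Comparison with the Bézout bound: 1 ≤ 1 = deg(f)·deg(g), as expected for curves with no common component (the bound is attained).


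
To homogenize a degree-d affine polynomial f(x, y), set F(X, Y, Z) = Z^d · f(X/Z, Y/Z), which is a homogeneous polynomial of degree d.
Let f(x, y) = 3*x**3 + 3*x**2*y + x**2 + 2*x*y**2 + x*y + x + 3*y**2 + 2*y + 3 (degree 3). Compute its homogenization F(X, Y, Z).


F(X, Y, Z) = 3*X**3 + 3*X**2*Y + X**2*Z + 2*X*Y**2 + X*Y*Z + X*Z**2 + 3*Y**2*Z + 2*Y*Z**2 + 3*Z**3

deg(f) = 3.
Substitute x = X/Z, y = Y/Z into f, then multiply by Z^3.
  monomial 3·x^3·y^0 ↦ 3·X^3·Y^0·Z^0.
  monomial 3·x^2·y^1 ↦ 3·X^2·Y^1·Z^0.
  monomial 1·x^2·y^0 ↦ 1·X^2·Y^0·Z^1.
  monomial 2·x^1·y^2 ↦ 2·X^1·Y^2·Z^0.
  monomial 1·x^1·y^1 ↦ 1·X^1·Y^1·Z^1.
  monomial 1·x^1·y^0 ↦ 1·X^1·Y^0·Z^2.
  monomial 3·x^0·y^2 ↦ 3·X^0·Y^2·Z^1.
  monomial 2·x^0·y^1 ↦ 2·X^0·Y^1·Z^2.
  monomial 3·x^0·y^0 ↦ 3·X^0·Y^0·Z^3.
Collecting: F(X, Y, Z) = 3*X**3 + 3*X**2*Y + X**2*Z + 2*X*Y**2 + X*Y*Z + X*Z**2 + 3*Y**2*Z + 2*Y*Z**2 + 3*Z**3.


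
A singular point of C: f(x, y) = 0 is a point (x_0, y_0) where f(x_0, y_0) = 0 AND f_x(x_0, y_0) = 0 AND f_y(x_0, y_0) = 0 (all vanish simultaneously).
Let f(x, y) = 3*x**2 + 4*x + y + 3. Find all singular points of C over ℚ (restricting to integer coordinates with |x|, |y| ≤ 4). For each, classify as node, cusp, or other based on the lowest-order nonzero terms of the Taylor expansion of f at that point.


No singular points in the scanned grid; C is smooth there.

Compute partial derivatives:
  f_x = 6*x + 4.
  f_y = 1.
f_y = 1 is a nonzero constant, so f_y never vanishes: no point (x, y) can satisfy f = f_x = f_y = 0. In particular no (x, y) ∈ {−4, ..., 4}² is singular; the curve is smooth.


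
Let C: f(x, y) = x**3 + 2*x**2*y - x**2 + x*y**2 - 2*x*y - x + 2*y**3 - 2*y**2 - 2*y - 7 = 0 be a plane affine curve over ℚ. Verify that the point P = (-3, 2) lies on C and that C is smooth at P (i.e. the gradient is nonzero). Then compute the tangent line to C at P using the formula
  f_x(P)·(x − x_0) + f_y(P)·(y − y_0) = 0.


Tangent line at P: 8*x + 26*y - 28 = 0.

Step 1: f(-3, 2) = 0, so P lies on C.
Step 2: partial derivatives
  f_x(x, y) = 3*x**2 + 4*x*y - 2*x + y**2 - 2*y - 1, f_y(x, y) = 2*x**2 + 2*x*y - 2*x + 6*y**2 - 4*y - 2.
  f_x(P) = 8, f_y(P) = 26 (gradient nonzero, so P is smooth).
Step 3: tangent line at P: 8·(x − -3) + 26·(y − 2) = 0.
Expanding: 8*x + 26*y - 28 = 0.


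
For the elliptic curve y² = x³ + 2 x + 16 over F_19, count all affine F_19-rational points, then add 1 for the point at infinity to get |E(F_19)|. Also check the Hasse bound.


Affine points = {(0, 4), (0, 15), (1, 0), (2, 3), (2, 16), (3, 7), (3, 12), (6, 4), (6, 15), (11, 1), (11, 18), (12, 1), (12, 18), (13, 4), (13, 15), (15, 1), (15, 18), (17, 2), (17, 17)}; affine count = 19; |E(F_19)| = 20.

Discriminant check: Δ ∝ 4a³ + 27b² = 4·2³ + 27·16² = 4·8 + 27·256 ≡ 9 (mod 19). Nonzero ⇒ E is nonsingular.
For each x ∈ F_19, compute rhs = x³ + 2·x + 16 mod 19, then count y ∈ F_19 with y² ≡ rhs.
  x = 0: rhs = 16, matching y values: 4, 15 (2 points).
  x = 1: rhs = 0, matching y values: 0 (1 points).
  x = 2: rhs = 9, matching y values: 3, 16 (2 points).
  x = 3: rhs = 11, matching y values: 7, 12 (2 points).
  x = 4: rhs = 12, matching y values: none (0 points).
  x = 5: rhs = 18, matching y values: none (0 points).
  x = 6: rhs = 16, matching y values: 4, 15 (2 points).
  x = 7: rhs = 12, matching y values: none (0 points).
  x = 8: rhs = 12, matching y values: none (0 points).
  x = 9: rhs = 3, matching y values: none (0 points).
  x = 10: rhs = 10, matching y values: none (0 points).
  x = 11: rhs = 1, matching y values: 1, 18 (2 points).
  x = 12: rhs = 1, matching y values: 1, 18 (2 points).
  x = 13: rhs = 16, matching y values: 4, 15 (2 points).
  x = 14: rhs = 14, matching y values: none (0 points).
  x = 15: rhs = 1, matching y values: 1, 18 (2 points).
  x = 16: rhs = 2, matching y values: none (0 points).
  x = 17: rhs = 4, matching y values: 2, 17 (2 points).
  x = 18: rhs = 13, matching y values: none (0 points).
Total affine count: 19.
Full point count |E(F_19)| = 19 + 1 = 20.
Hasse bound: |20 − (19+1)| = |0| = 0 ≤ 2√19 ≈ 8.7178 ✓.


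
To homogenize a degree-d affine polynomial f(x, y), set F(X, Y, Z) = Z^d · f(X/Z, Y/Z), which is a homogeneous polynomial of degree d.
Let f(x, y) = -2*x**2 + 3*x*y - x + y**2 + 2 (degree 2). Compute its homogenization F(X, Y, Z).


F(X, Y, Z) = -2*X**2 + 3*X*Y - X*Z + Y**2 + 2*Z**2

deg(f) = 2.
Substitute x = X/Z, y = Y/Z into f, then multiply by Z^2.
  monomial -2·x^2·y^0 ↦ -2·X^2·Y^0·Z^0.
  monomial 3·x^1·y^1 ↦ 3·X^1·Y^1·Z^0.
  monomial -1·x^1·y^0 ↦ -1·X^1·Y^0·Z^1.
  monomial 1·x^0·y^2 ↦ 1·X^0·Y^2·Z^0.
  monomial 2·x^0·y^0 ↦ 2·X^0·Y^0·Z^2.
Collecting: F(X, Y, Z) = -2*X**2 + 3*X*Y - X*Z + Y**2 + 2*Z**2.


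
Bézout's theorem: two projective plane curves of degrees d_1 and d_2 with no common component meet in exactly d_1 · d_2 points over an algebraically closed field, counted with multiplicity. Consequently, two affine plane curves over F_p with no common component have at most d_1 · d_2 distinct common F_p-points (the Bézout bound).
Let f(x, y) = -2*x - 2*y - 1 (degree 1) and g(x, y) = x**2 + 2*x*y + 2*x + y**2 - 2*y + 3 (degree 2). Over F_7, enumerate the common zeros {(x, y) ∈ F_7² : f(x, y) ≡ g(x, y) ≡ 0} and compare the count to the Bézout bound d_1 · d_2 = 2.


Common zeros: {(2, 1)}; count = 1; Bézout bound = 2.

deg(f) = 1, deg(g) = 2, so Bézout bound = 2.
Scan x ∈ F_7. For each x, list the y ∈ F_7 with f(x, y) ≡ 0 and those with g(x, y) ≡ 0 (mod 7); the common zeros in that column are the intersection.
  x = 0: f ≡ 0 at y ∈ {3}; g ≡ 0 at y ∈ ∅; common: ∅.
  x = 1: f ≡ 0 at y ∈ {2}; g ≡ 0 at y ∈ {1, 6}; common: ∅.
  x = 2: f ≡ 0 at y ∈ {1}; g ≡ 0 at y ∈ {1, 4}; common: {1}.
  x = 3: f ≡ 0 at y ∈ {0}; g ≡ 0 at y ∈ {5}; common: ∅.
  x = 4: f ≡ 0 at y ∈ {6}; g ≡ 0 at y ∈ ∅; common: ∅.
  x = 5: f ≡ 0 at y ∈ {5}; g ≡ 0 at y ∈ ∅; common: ∅.
  x = 6: f ≡ 0 at y ∈ {4}; g ≡ 0 at y ∈ {5, 6}; common: ∅.
Collecting: common zeros = {(2, 1)}, so the count is 1.
Comparison with the Bézout bound: 1 ≤ 2 = deg(f)·deg(g), as expected for curves with no common component (the affine F_7-count falls short of the bound because intersections may lie at infinity, over extension fields, or carry multiplicity).


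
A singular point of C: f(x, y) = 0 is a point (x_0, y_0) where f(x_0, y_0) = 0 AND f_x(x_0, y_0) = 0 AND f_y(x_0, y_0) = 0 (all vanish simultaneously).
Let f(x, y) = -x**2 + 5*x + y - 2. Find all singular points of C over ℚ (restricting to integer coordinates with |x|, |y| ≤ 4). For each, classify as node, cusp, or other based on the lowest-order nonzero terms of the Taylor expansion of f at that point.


No singular points in the scanned grid; C is smooth there.

Compute partial derivatives:
  f_x = 5 - 2*x.
  f_y = 1.
f_y = 1 is a nonzero constant, so f_y never vanishes: no point (x, y) can satisfy f = f_x = f_y = 0. In particular no (x, y) ∈ {−4, ..., 4}² is singular; the curve is smooth.


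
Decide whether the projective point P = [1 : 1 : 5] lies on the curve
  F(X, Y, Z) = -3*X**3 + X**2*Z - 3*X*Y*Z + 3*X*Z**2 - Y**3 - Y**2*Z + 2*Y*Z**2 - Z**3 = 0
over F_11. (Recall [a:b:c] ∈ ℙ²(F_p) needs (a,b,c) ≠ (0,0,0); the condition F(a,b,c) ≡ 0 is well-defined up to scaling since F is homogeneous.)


F(1,1,5) ≡ 3 (mod 11); P is NOT on the curve.

Evaluate F(1, 1, 5) term-by-term (mod 11).
  -3*X**3 ↦ -3·1·1·1 = -3
  X**2*Z ↦ 1·1·1·5 = 5
  -3*X*Y*Z ↦ -3·1·1·5 = -15
  3*X*Z**2 ↦ 3·1·1·25 = 75
  -Y**3 ↦ -1·1·1·1 = -1
  -Y**2*Z ↦ -1·1·1·5 = -5
  2*Y*Z**2 ↦ 2·1·1·25 = 50
  -Z**3 ↦ -1·1·1·125 = -125
Sum: F(1, 1, 5) = (-3) + (5) + (-15) + (75) + (-1) + (-5) + (50) + (-125) = -19.
Reducing mod 11: -19 ≡ 3 (mod 11).
Since F(a, b, c) ≡ 3 ≠ 0 (mod 11), P does NOT lie on the curve.


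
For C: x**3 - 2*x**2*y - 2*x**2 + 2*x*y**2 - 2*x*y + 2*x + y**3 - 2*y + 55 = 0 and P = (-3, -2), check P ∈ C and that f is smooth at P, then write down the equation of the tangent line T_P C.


Tangent line at P: 29*x + 22*y + 131 = 0.

Step 1: f(-3, -2) = 0, so P lies on C.
Step 2: partial derivatives
  f_x(x, y) = 3*x**2 - 4*x*y - 4*x + 2*y**2 - 2*y + 2, f_y(x, y) = -2*x**2 + 4*x*y - 2*x + 3*y**2 - 2.
  f_x(P) = 29, f_y(P) = 22 (gradient nonzero, so P is smooth).
Step 3: tangent line at P: 29·(x − -3) + 22·(y − -2) = 0.
Expanding: 29*x + 22*y + 131 = 0.


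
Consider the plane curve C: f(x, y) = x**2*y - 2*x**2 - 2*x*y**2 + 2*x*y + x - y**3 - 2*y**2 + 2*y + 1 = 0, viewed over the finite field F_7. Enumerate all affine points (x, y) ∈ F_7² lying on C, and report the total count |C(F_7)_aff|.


Affine F_7-points: {(0, 1), (1, 0), (1, 1), (1, 2), (2, 3), (3, 0), (4, 4)}; count = 7.

For each of the 49 pairs (x, y) ∈ F_7², evaluate f(x, y) mod 7. Record the zeros.
  x = 0: [0↦1, 1↦0, 2↦3, 3↦4, 4↦4, 5↦4, 6↦5]  zeros at y ∈ {1}
  x = 1: [0↦0, 1↦0, 2↦0, 3↦1, 4↦4, 5↦3, 6↦6]  zeros at y ∈ {0, 1, 2}
  x = 2: [0↦2, 1↦5, 2↦4, 3↦0, 4↦1, 5↦1, 6↦1]  zeros at y ∈ {3}
  x = 3: [0↦0, 1↦1, 2↦1, 3↦1, 4↦2, 5↦5, 6↦4]  zeros at y ∈ {0}
  x = 4: [0↦1, 1↦2, 2↦5, 3↦4, 4↦0, 5↦1, 6↦1]  zeros at y ∈ {4}
  x = 5: [0↦5, 1↦1, 2↦2, 3↦2, 4↦2, 5↦3, 6↦6]  zeros at y ∈ ∅
  x = 6: [0↦5, 1↦5, 2↦6, 3↦2, 4↦1, 5↦4, 6↦5]  zeros at y ∈ ∅
Collecting zeros: affine points = {(0, 1), (1, 0), (1, 1), (1, 2), (2, 3), (3, 0), (4, 4)}.
Total count |C(F_7)_aff| = 7.


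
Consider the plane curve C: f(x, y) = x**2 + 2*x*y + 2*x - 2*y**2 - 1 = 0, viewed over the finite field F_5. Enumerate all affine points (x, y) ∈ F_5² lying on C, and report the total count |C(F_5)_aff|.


Affine F_5-points: {(1, 3)}; count = 1.

For each of the 25 pairs (x, y) ∈ F_5², evaluate f(x, y) mod 5. Record the zeros.
  x = 0: [0↦4, 1↦2, 2↦1, 3↦1, 4↦2]  zeros at y ∈ ∅
  x = 1: [0↦2, 1↦2, 2↦3, 3↦0, 4↦3]  zeros at y ∈ {3}
  x = 2: [0↦2, 1↦4, 2↦2, 3↦1, 4↦1]  zeros at y ∈ ∅
  x = 3: [0↦4, 1↦3, 2↦3, 3↦4, 4↦1]  zeros at y ∈ ∅
  x = 4: [0↦3, 1↦4, 2↦1, 3↦4, 4↦3]  zeros at y ∈ ∅
Collecting zeros: affine points = {(1, 3)}.
Total count |C(F_5)_aff| = 1.


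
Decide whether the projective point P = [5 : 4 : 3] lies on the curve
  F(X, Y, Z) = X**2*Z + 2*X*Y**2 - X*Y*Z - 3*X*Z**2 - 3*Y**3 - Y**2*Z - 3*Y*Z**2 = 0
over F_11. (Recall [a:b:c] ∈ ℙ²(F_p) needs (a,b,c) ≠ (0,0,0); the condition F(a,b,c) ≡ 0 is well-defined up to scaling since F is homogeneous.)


F(5,4,3) ≡ 0 (mod 11); P is on the curve.

Evaluate F(5, 4, 3) term-by-term (mod 11).
  X**2*Z ↦ 1·25·1·3 = 75
  2*X*Y**2 ↦ 2·5·16·1 = 160
  -X*Y*Z ↦ -1·5·4·3 = -60
  -3*X*Z**2 ↦ -3·5·1·9 = -135
  -3*Y**3 ↦ -3·1·64·1 = -192
  -Y**2*Z ↦ -1·1·16·3 = -48
  -3*Y*Z**2 ↦ -3·1·4·9 = -108
Sum: F(5, 4, 3) = (75) + (160) + (-60) + (-135) + (-192) + (-48) + (-108) = -308.
Reducing mod 11: -308 ≡ 0 (mod 11).
Since F(a, b, c) ≡ 0 (mod 11), P lies on the curve.


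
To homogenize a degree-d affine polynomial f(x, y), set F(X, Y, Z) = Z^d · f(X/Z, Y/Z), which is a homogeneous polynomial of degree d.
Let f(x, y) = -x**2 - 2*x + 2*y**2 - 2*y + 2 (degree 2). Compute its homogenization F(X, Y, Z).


F(X, Y, Z) = -X**2 - 2*X*Z + 2*Y**2 - 2*Y*Z + 2*Z**2

deg(f) = 2.
Substitute x = X/Z, y = Y/Z into f, then multiply by Z^2.
  monomial -1·x^2·y^0 ↦ -1·X^2·Y^0·Z^0.
  monomial -2·x^1·y^0 ↦ -2·X^1·Y^0·Z^1.
  monomial 2·x^0·y^2 ↦ 2·X^0·Y^2·Z^0.
  monomial -2·x^0·y^1 ↦ -2·X^0·Y^1·Z^1.
  monomial 2·x^0·y^0 ↦ 2·X^0·Y^0·Z^2.
Collecting: F(X, Y, Z) = -X**2 - 2*X*Z + 2*Y**2 - 2*Y*Z + 2*Z**2.


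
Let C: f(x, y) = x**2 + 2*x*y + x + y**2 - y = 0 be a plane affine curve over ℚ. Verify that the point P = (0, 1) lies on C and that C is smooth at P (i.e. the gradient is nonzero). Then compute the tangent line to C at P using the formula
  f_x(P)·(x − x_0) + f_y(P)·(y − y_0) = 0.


Tangent line at P: 3*x + y - 1 = 0.

Step 1: f(0, 1) = 0, so P lies on C.
Step 2: partial derivatives
  f_x(x, y) = 2*x + 2*y + 1, f_y(x, y) = 2*x + 2*y - 1.
  f_x(P) = 3, f_y(P) = 1 (gradient nonzero, so P is smooth).
Step 3: tangent line at P: 3·(x − 0) + 1·(y − 1) = 0.
Expanding: 3*x + y - 1 = 0.


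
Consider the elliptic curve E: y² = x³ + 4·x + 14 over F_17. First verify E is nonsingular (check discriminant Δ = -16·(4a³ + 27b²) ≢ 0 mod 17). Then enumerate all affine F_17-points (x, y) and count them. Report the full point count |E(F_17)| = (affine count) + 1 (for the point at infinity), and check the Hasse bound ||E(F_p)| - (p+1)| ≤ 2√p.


Affine points = {(1, 6), (1, 11), (2, 8), (2, 9), (3, 6), (3, 11), (4, 3), (4, 14), (6, 4), (6, 13), (10, 0), (13, 6), (13, 11), (14, 3), (14, 14), (15, 7), (15, 10), (16, 3), (16, 14)}; affine count = 19; |E(F_17)| = 20.

Discriminant check: Δ ∝ 4a³ + 27b² = 4·4³ + 27·14² = 4·64 + 27·196 ≡ 6 (mod 17). Nonzero ⇒ E is nonsingular.
For each x ∈ F_17, compute rhs = x³ + 4·x + 14 mod 17, then count y ∈ F_17 with y² ≡ rhs.
  x = 0: rhs = 14, matching y values: none (0 points).
  x = 1: rhs = 2, matching y values: 6, 11 (2 points).
  x = 2: rhs = 13, matching y values: 8, 9 (2 points).
  x = 3: rhs = 2, matching y values: 6, 11 (2 points).
  x = 4: rhs = 9, matching y values: 3, 14 (2 points).
  x = 5: rhs = 6, matching y values: none (0 points).
  x = 6: rhs = 16, matching y values: 4, 13 (2 points).
  x = 7: rhs = 11, matching y values: none (0 points).
  x = 8: rhs = 14, matching y values: none (0 points).
  x = 9: rhs = 14, matching y values: none (0 points).
  x = 10: rhs = 0, matching y values: 0 (1 points).
  x = 11: rhs = 12, matching y values: none (0 points).
  x = 12: rhs = 5, matching y values: none (0 points).
  x = 13: rhs = 2, matching y values: 6, 11 (2 points).
  x = 14: rhs = 9, matching y values: 3, 14 (2 points).
  x = 15: rhs = 15, matching y values: 7, 10 (2 points).
  x = 16: rhs = 9, matching y values: 3, 14 (2 points).
Total affine count: 19.
Full point count |E(F_17)| = 19 + 1 = 20.
Hasse bound: |20 − (17+1)| = |2| = 2 ≤ 2√17 ≈ 8.2462 ✓.


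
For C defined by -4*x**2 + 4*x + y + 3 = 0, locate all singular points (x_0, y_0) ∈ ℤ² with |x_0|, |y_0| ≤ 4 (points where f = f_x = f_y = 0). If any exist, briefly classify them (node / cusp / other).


No singular points in the scanned grid; C is smooth there.

Compute partial derivatives:
  f_x = 4 - 8*x.
  f_y = 1.
f_y = 1 is a nonzero constant, so f_y never vanishes: no point (x, y) can satisfy f = f_x = f_y = 0. In particular no (x, y) ∈ {−4, ..., 4}² is singular; the curve is smooth.


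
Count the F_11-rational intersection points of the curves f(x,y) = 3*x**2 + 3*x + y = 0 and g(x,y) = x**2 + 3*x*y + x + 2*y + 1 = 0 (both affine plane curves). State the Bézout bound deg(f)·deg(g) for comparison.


Common zeros: ∅; count = 0; Bézout bound = 4.

deg(f) = 2, deg(g) = 2, so Bézout bound = 4.
Scan x ∈ F_11. For each x, list the y ∈ F_11 with f(x, y) ≡ 0 and those with g(x, y) ≡ 0 (mod 11); the common zeros in that column are the intersection.
  x = 0: f ≡ 0 at y ∈ {0}; g ≡ 0 at y ∈ {5}; common: ∅.
  x = 1: f ≡ 0 at y ∈ {5}; g ≡ 0 at y ∈ {6}; common: ∅.
  x = 2: f ≡ 0 at y ∈ {4}; g ≡ 0 at y ∈ {6}; common: ∅.
  x = 3: f ≡ 0 at y ∈ {8}; g ≡ 0 at y ∈ ∅; common: ∅.
  x = 4: f ≡ 0 at y ∈ {6}; g ≡ 0 at y ∈ {4}; common: ∅.
  x = 5: f ≡ 0 at y ∈ {9}; g ≡ 0 at y ∈ {4}; common: ∅.
  x = 6: f ≡ 0 at y ∈ {6}; g ≡ 0 at y ∈ {5}; common: ∅.
  x = 7: f ≡ 0 at y ∈ {8}; g ≡ 0 at y ∈ {9}; common: ∅.
  x = 8: f ≡ 0 at y ∈ {4}; g ≡ 0 at y ∈ {1}; common: ∅.
  x = 9: f ≡ 0 at y ∈ {5}; g ≡ 0 at y ∈ {9}; common: ∅.
  x = 10: f ≡ 0 at y ∈ {0}; g ≡ 0 at y ∈ {1}; common: ∅.
Collecting: common zeros = ∅, so the count is 0.
Comparison with the Bézout bound: 0 ≤ 4 = deg(f)·deg(g), as expected for curves with no common component (the affine F_11-count falls short of the bound because intersections may lie at infinity, over extension fields, or carry multiplicity).
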